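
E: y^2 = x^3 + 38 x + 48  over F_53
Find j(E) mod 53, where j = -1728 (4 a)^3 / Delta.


Delta = -16(4 a^3 + 27 b^2) mod 53 = 37
-1728 * (4 a)^3 = -1728 * (4*38)^3 mod 53 = 5
j = 5 * 37^(-1) mod 53 = 3

j = 3 (mod 53)


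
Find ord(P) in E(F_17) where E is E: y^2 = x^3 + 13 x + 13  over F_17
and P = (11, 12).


Compute successive multiples of P until we hit O:
  1P = (11, 12)
  2P = (10, 15)
  3P = (5, 4)
  4P = (16, 4)
  5P = (15, 8)
  6P = (9, 3)
  7P = (13, 13)
  8P = (6, 16)
  ... (continuing to 24P)
  24P = O

ord(P) = 24


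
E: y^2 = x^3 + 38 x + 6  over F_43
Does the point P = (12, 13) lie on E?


Check whether y^2 = x^3 + 38 x + 6 (mod 43) for (x, y) = (12, 13).
LHS: y^2 = 13^2 mod 43 = 40
RHS: x^3 + 38 x + 6 = 12^3 + 38*12 + 6 mod 43 = 40
LHS = RHS

Yes, on the curve


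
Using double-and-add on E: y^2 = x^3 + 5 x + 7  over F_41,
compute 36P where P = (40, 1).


k = 36 = 100100_2 (binary, LSB first: 001001)
Double-and-add from P = (40, 1):
  bit 0 = 0: acc unchanged = O
  bit 1 = 0: acc unchanged = O
  bit 2 = 1: acc = O + (10, 14) = (10, 14)
  bit 3 = 0: acc unchanged = (10, 14)
  bit 4 = 0: acc unchanged = (10, 14)
  bit 5 = 1: acc = (10, 14) + (19, 14) = (12, 27)

36P = (12, 27)


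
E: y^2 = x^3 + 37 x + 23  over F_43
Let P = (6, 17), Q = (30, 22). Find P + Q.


P != Q, so use the chord formula.
s = (y2 - y1) / (x2 - x1) = (5) / (24) mod 43 = 2
x3 = s^2 - x1 - x2 mod 43 = 2^2 - 6 - 30 = 11
y3 = s (x1 - x3) - y1 mod 43 = 2 * (6 - 11) - 17 = 16

P + Q = (11, 16)


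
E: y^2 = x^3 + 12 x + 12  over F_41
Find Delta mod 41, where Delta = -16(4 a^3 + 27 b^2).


4 a^3 + 27 b^2 = 4*12^3 + 27*12^2 = 6912 + 3888 = 10800
Delta = -16 * (10800) = -172800
Delta mod 41 = 15

Delta = 15 (mod 41)


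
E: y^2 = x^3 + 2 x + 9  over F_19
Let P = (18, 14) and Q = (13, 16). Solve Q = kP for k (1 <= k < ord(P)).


Enumerate multiples of P until we hit Q = (13, 16):
  1P = (18, 14)
  2P = (7, 9)
  3P = (3, 17)
  4P = (14, 8)
  5P = (13, 3)
  6P = (5, 7)
  7P = (0, 3)
  8P = (8, 9)
  9P = (17, 15)
  10P = (4, 10)
  11P = (6, 3)
  12P = (6, 16)
  13P = (4, 9)
  14P = (17, 4)
  15P = (8, 10)
  16P = (0, 16)
  17P = (5, 12)
  18P = (13, 16)
Match found at i = 18.

k = 18


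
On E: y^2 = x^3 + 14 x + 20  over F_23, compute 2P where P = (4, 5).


Doubling: s = (3 x1^2 + a) / (2 y1)
s = (3*4^2 + 14) / (2*5) mod 23 = 20
x3 = s^2 - 2 x1 mod 23 = 20^2 - 2*4 = 1
y3 = s (x1 - x3) - y1 mod 23 = 20 * (4 - 1) - 5 = 9

2P = (1, 9)


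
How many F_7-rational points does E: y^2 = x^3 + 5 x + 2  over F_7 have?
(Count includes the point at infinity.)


For each x in F_7, count y with y^2 = x^3 + 5 x + 2 mod 7:
  x = 0: RHS = 2, y in [3, 4]  -> 2 point(s)
  x = 1: RHS = 1, y in [1, 6]  -> 2 point(s)
  x = 3: RHS = 2, y in [3, 4]  -> 2 point(s)
  x = 4: RHS = 2, y in [3, 4]  -> 2 point(s)
Affine points: 8. Add the point at infinity: total = 9.

#E(F_7) = 9


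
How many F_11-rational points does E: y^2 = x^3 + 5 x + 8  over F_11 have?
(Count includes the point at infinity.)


For each x in F_11, count y with y^2 = x^3 + 5 x + 8 mod 11:
  x = 1: RHS = 3, y in [5, 6]  -> 2 point(s)
  x = 2: RHS = 4, y in [2, 9]  -> 2 point(s)
  x = 4: RHS = 4, y in [2, 9]  -> 2 point(s)
  x = 5: RHS = 4, y in [2, 9]  -> 2 point(s)
  x = 6: RHS = 1, y in [1, 10]  -> 2 point(s)
  x = 7: RHS = 1, y in [1, 10]  -> 2 point(s)
  x = 9: RHS = 1, y in [1, 10]  -> 2 point(s)
Affine points: 14. Add the point at infinity: total = 15.

#E(F_11) = 15


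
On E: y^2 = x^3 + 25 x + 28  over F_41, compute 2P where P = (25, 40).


Doubling: s = (3 x1^2 + a) / (2 y1)
s = (3*25^2 + 25) / (2*40) mod 41 = 34
x3 = s^2 - 2 x1 mod 41 = 34^2 - 2*25 = 40
y3 = s (x1 - x3) - y1 mod 41 = 34 * (25 - 40) - 40 = 24

2P = (40, 24)


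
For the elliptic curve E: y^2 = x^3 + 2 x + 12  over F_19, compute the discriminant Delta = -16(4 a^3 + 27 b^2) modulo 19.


4 a^3 + 27 b^2 = 4*2^3 + 27*12^2 = 32 + 3888 = 3920
Delta = -16 * (3920) = -62720
Delta mod 19 = 18

Delta = 18 (mod 19)


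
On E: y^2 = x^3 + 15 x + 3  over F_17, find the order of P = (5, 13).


Compute successive multiples of P until we hit O:
  1P = (5, 13)
  2P = (5, 4)
  3P = O

ord(P) = 3


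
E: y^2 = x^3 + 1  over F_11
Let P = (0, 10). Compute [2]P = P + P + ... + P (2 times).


k = 2 = 10_2 (binary, LSB first: 01)
Double-and-add from P = (0, 10):
  bit 0 = 0: acc unchanged = O
  bit 1 = 1: acc = O + (0, 1) = (0, 1)

2P = (0, 1)


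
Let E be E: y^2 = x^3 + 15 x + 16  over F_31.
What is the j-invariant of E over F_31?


Delta = -16(4 a^3 + 27 b^2) mod 31 = 24
-1728 * (4 a)^3 = -1728 * (4*15)^3 mod 31 = 29
j = 29 * 24^(-1) mod 31 = 18

j = 18 (mod 31)


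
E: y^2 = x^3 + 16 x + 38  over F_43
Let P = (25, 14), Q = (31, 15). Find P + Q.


P != Q, so use the chord formula.
s = (y2 - y1) / (x2 - x1) = (1) / (6) mod 43 = 36
x3 = s^2 - x1 - x2 mod 43 = 36^2 - 25 - 31 = 36
y3 = s (x1 - x3) - y1 mod 43 = 36 * (25 - 36) - 14 = 20

P + Q = (36, 20)


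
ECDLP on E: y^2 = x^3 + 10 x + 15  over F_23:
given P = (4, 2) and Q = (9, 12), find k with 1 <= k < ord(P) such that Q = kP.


Enumerate multiples of P until we hit Q = (9, 12):
  1P = (4, 2)
  2P = (1, 7)
  3P = (8, 20)
  4P = (14, 22)
  5P = (9, 11)
  6P = (16, 4)
  7P = (19, 7)
  8P = (18, 1)
  9P = (3, 16)
  10P = (5, 12)
  11P = (22, 2)
  12P = (20, 21)
  13P = (12, 0)
  14P = (20, 2)
  15P = (22, 21)
  16P = (5, 11)
  17P = (3, 7)
  18P = (18, 22)
  19P = (19, 16)
  20P = (16, 19)
  21P = (9, 12)
Match found at i = 21.

k = 21


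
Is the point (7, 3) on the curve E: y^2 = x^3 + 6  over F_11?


Check whether y^2 = x^3 + 0 x + 6 (mod 11) for (x, y) = (7, 3).
LHS: y^2 = 3^2 mod 11 = 9
RHS: x^3 + 0 x + 6 = 7^3 + 0*7 + 6 mod 11 = 8
LHS != RHS

No, not on the curve


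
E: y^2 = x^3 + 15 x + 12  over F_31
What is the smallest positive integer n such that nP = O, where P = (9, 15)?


Compute successive multiples of P until we hit O:
  1P = (9, 15)
  2P = (20, 2)
  3P = (18, 21)
  4P = (1, 11)
  5P = (29, 6)
  6P = (28, 23)
  7P = (22, 4)
  8P = (2, 22)
  ... (continuing to 30P)
  30P = O

ord(P) = 30


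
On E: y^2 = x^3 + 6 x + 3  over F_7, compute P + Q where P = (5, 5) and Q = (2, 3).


P != Q, so use the chord formula.
s = (y2 - y1) / (x2 - x1) = (5) / (4) mod 7 = 3
x3 = s^2 - x1 - x2 mod 7 = 3^2 - 5 - 2 = 2
y3 = s (x1 - x3) - y1 mod 7 = 3 * (5 - 2) - 5 = 4

P + Q = (2, 4)


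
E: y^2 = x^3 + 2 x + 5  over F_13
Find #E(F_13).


For each x in F_13, count y with y^2 = x^3 + 2 x + 5 mod 13:
  x = 2: RHS = 4, y in [2, 11]  -> 2 point(s)
  x = 3: RHS = 12, y in [5, 8]  -> 2 point(s)
  x = 4: RHS = 12, y in [5, 8]  -> 2 point(s)
  x = 5: RHS = 10, y in [6, 7]  -> 2 point(s)
  x = 6: RHS = 12, y in [5, 8]  -> 2 point(s)
  x = 8: RHS = 0, y in [0]  -> 1 point(s)
Affine points: 11. Add the point at infinity: total = 12.

#E(F_13) = 12


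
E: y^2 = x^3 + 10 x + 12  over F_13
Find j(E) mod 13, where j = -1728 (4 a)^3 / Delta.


Delta = -16(4 a^3 + 27 b^2) mod 13 = 9
-1728 * (4 a)^3 = -1728 * (4*10)^3 mod 13 = 1
j = 1 * 9^(-1) mod 13 = 3

j = 3 (mod 13)


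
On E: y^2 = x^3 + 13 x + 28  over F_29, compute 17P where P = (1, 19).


k = 17 = 10001_2 (binary, LSB first: 10001)
Double-and-add from P = (1, 19):
  bit 0 = 1: acc = O + (1, 19) = (1, 19)
  bit 1 = 0: acc unchanged = (1, 19)
  bit 2 = 0: acc unchanged = (1, 19)
  bit 3 = 0: acc unchanged = (1, 19)
  bit 4 = 1: acc = (1, 19) + (23, 13) = (1, 10)

17P = (1, 10)


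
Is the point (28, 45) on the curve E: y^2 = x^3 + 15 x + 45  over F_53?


Check whether y^2 = x^3 + 15 x + 45 (mod 53) for (x, y) = (28, 45).
LHS: y^2 = 45^2 mod 53 = 11
RHS: x^3 + 15 x + 45 = 28^3 + 15*28 + 45 mod 53 = 51
LHS != RHS

No, not on the curve


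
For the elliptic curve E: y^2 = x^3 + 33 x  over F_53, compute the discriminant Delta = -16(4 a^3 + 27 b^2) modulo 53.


4 a^3 + 27 b^2 = 4*33^3 + 27*0^2 = 143748 + 0 = 143748
Delta = -16 * (143748) = -2299968
Delta mod 53 = 20

Delta = 20 (mod 53)


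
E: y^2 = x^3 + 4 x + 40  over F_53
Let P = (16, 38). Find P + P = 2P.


Doubling: s = (3 x1^2 + a) / (2 y1)
s = (3*16^2 + 4) / (2*38) mod 53 = 52
x3 = s^2 - 2 x1 mod 53 = 52^2 - 2*16 = 22
y3 = s (x1 - x3) - y1 mod 53 = 52 * (16 - 22) - 38 = 21

2P = (22, 21)


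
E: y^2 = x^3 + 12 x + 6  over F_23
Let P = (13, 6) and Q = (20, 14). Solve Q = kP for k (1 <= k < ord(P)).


Enumerate multiples of P until we hit Q = (20, 14):
  1P = (13, 6)
  2P = (6, 15)
  3P = (8, 4)
  4P = (4, 16)
  5P = (22, 4)
  6P = (19, 3)
  7P = (20, 9)
  8P = (16, 19)
  9P = (0, 12)
  10P = (3, 0)
  11P = (0, 11)
  12P = (16, 4)
  13P = (20, 14)
Match found at i = 13.

k = 13


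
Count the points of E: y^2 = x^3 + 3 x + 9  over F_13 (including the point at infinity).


For each x in F_13, count y with y^2 = x^3 + 3 x + 9 mod 13:
  x = 0: RHS = 9, y in [3, 10]  -> 2 point(s)
  x = 1: RHS = 0, y in [0]  -> 1 point(s)
  x = 2: RHS = 10, y in [6, 7]  -> 2 point(s)
  x = 6: RHS = 9, y in [3, 10]  -> 2 point(s)
  x = 7: RHS = 9, y in [3, 10]  -> 2 point(s)
  x = 8: RHS = 12, y in [5, 8]  -> 2 point(s)
  x = 10: RHS = 12, y in [5, 8]  -> 2 point(s)
Affine points: 13. Add the point at infinity: total = 14.

#E(F_13) = 14


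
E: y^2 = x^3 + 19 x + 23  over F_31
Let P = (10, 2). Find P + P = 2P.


Doubling: s = (3 x1^2 + a) / (2 y1)
s = (3*10^2 + 19) / (2*2) mod 31 = 10
x3 = s^2 - 2 x1 mod 31 = 10^2 - 2*10 = 18
y3 = s (x1 - x3) - y1 mod 31 = 10 * (10 - 18) - 2 = 11

2P = (18, 11)


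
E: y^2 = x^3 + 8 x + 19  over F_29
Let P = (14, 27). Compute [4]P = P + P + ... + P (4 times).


k = 4 = 100_2 (binary, LSB first: 001)
Double-and-add from P = (14, 27):
  bit 0 = 0: acc unchanged = O
  bit 1 = 0: acc unchanged = O
  bit 2 = 1: acc = O + (20, 1) = (20, 1)

4P = (20, 1)


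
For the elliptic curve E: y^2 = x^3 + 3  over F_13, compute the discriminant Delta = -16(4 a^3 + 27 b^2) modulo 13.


4 a^3 + 27 b^2 = 4*0^3 + 27*3^2 = 0 + 243 = 243
Delta = -16 * (243) = -3888
Delta mod 13 = 12

Delta = 12 (mod 13)


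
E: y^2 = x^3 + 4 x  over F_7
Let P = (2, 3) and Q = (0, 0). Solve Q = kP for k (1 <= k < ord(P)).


Enumerate multiples of P until we hit Q = (0, 0):
  1P = (2, 3)
  2P = (0, 0)
Match found at i = 2.

k = 2


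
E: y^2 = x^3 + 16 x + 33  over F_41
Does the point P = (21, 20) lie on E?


Check whether y^2 = x^3 + 16 x + 33 (mod 41) for (x, y) = (21, 20).
LHS: y^2 = 20^2 mod 41 = 31
RHS: x^3 + 16 x + 33 = 21^3 + 16*21 + 33 mod 41 = 36
LHS != RHS

No, not on the curve


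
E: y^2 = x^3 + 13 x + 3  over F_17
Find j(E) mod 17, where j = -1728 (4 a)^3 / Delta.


Delta = -16(4 a^3 + 27 b^2) mod 17 = 4
-1728 * (4 a)^3 = -1728 * (4*13)^3 mod 17 = 6
j = 6 * 4^(-1) mod 17 = 10

j = 10 (mod 17)


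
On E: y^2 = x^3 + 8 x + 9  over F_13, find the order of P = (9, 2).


Compute successive multiples of P until we hit O:
  1P = (9, 2)
  2P = (9, 11)
  3P = O

ord(P) = 3


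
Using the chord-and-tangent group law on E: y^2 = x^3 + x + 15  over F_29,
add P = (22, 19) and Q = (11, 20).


P != Q, so use the chord formula.
s = (y2 - y1) / (x2 - x1) = (1) / (18) mod 29 = 21
x3 = s^2 - x1 - x2 mod 29 = 21^2 - 22 - 11 = 2
y3 = s (x1 - x3) - y1 mod 29 = 21 * (22 - 2) - 19 = 24

P + Q = (2, 24)


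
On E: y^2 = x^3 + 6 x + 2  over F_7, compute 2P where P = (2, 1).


Doubling: s = (3 x1^2 + a) / (2 y1)
s = (3*2^2 + 6) / (2*1) mod 7 = 2
x3 = s^2 - 2 x1 mod 7 = 2^2 - 2*2 = 0
y3 = s (x1 - x3) - y1 mod 7 = 2 * (2 - 0) - 1 = 3

2P = (0, 3)


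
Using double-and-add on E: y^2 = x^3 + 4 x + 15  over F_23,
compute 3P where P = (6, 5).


k = 3 = 11_2 (binary, LSB first: 11)
Double-and-add from P = (6, 5):
  bit 0 = 1: acc = O + (6, 5) = (6, 5)
  bit 1 = 1: acc = (6, 5) + (15, 0) = (6, 18)

3P = (6, 18)


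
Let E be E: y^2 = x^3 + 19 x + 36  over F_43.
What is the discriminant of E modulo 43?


4 a^3 + 27 b^2 = 4*19^3 + 27*36^2 = 27436 + 34992 = 62428
Delta = -16 * (62428) = -998848
Delta mod 43 = 42

Delta = 42 (mod 43)


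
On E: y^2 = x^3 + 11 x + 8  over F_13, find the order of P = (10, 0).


Compute successive multiples of P until we hit O:
  1P = (10, 0)
  2P = O

ord(P) = 2


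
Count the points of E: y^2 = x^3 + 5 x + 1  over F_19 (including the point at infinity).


For each x in F_19, count y with y^2 = x^3 + 5 x + 1 mod 19:
  x = 0: RHS = 1, y in [1, 18]  -> 2 point(s)
  x = 1: RHS = 7, y in [8, 11]  -> 2 point(s)
  x = 2: RHS = 0, y in [0]  -> 1 point(s)
  x = 3: RHS = 5, y in [9, 10]  -> 2 point(s)
  x = 4: RHS = 9, y in [3, 16]  -> 2 point(s)
  x = 6: RHS = 0, y in [0]  -> 1 point(s)
  x = 10: RHS = 6, y in [5, 14]  -> 2 point(s)
  x = 11: RHS = 0, y in [0]  -> 1 point(s)
  x = 16: RHS = 16, y in [4, 15]  -> 2 point(s)
Affine points: 15. Add the point at infinity: total = 16.

#E(F_19) = 16


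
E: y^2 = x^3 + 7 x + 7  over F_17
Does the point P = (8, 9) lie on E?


Check whether y^2 = x^3 + 7 x + 7 (mod 17) for (x, y) = (8, 9).
LHS: y^2 = 9^2 mod 17 = 13
RHS: x^3 + 7 x + 7 = 8^3 + 7*8 + 7 mod 17 = 14
LHS != RHS

No, not on the curve


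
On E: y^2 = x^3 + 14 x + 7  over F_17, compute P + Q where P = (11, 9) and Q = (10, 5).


P != Q, so use the chord formula.
s = (y2 - y1) / (x2 - x1) = (13) / (16) mod 17 = 4
x3 = s^2 - x1 - x2 mod 17 = 4^2 - 11 - 10 = 12
y3 = s (x1 - x3) - y1 mod 17 = 4 * (11 - 12) - 9 = 4

P + Q = (12, 4)


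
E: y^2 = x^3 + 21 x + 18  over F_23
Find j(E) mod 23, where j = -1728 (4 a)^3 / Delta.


Delta = -16(4 a^3 + 27 b^2) mod 23 = 16
-1728 * (4 a)^3 = -1728 * (4*21)^3 mod 23 = 18
j = 18 * 16^(-1) mod 23 = 4

j = 4 (mod 23)


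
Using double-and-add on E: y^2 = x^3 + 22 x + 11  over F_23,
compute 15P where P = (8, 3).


k = 15 = 1111_2 (binary, LSB first: 1111)
Double-and-add from P = (8, 3):
  bit 0 = 1: acc = O + (8, 3) = (8, 3)
  bit 1 = 1: acc = (8, 3) + (9, 15) = (12, 18)
  bit 2 = 1: acc = (12, 18) + (7, 18) = (4, 5)
  bit 3 = 1: acc = (4, 5) + (17, 13) = (10, 9)

15P = (10, 9)


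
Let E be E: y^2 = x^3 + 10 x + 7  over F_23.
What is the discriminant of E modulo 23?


4 a^3 + 27 b^2 = 4*10^3 + 27*7^2 = 4000 + 1323 = 5323
Delta = -16 * (5323) = -85168
Delta mod 23 = 1

Delta = 1 (mod 23)


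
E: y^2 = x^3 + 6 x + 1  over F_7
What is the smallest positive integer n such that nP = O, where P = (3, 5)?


Compute successive multiples of P until we hit O:
  1P = (3, 5)
  2P = (3, 2)
  3P = O

ord(P) = 3


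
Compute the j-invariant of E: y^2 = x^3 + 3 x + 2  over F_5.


Delta = -16(4 a^3 + 27 b^2) mod 5 = 4
-1728 * (4 a)^3 = -1728 * (4*3)^3 mod 5 = 1
j = 1 * 4^(-1) mod 5 = 4

j = 4 (mod 5)


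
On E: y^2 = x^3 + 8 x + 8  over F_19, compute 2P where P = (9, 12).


Doubling: s = (3 x1^2 + a) / (2 y1)
s = (3*9^2 + 8) / (2*12) mod 19 = 16
x3 = s^2 - 2 x1 mod 19 = 16^2 - 2*9 = 10
y3 = s (x1 - x3) - y1 mod 19 = 16 * (9 - 10) - 12 = 10

2P = (10, 10)


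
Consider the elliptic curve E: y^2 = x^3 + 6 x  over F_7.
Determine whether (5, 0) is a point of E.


Check whether y^2 = x^3 + 6 x + 0 (mod 7) for (x, y) = (5, 0).
LHS: y^2 = 0^2 mod 7 = 0
RHS: x^3 + 6 x + 0 = 5^3 + 6*5 + 0 mod 7 = 1
LHS != RHS

No, not on the curve


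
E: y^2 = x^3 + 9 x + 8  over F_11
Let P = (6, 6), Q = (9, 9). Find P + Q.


P != Q, so use the chord formula.
s = (y2 - y1) / (x2 - x1) = (3) / (3) mod 11 = 1
x3 = s^2 - x1 - x2 mod 11 = 1^2 - 6 - 9 = 8
y3 = s (x1 - x3) - y1 mod 11 = 1 * (6 - 8) - 6 = 3

P + Q = (8, 3)


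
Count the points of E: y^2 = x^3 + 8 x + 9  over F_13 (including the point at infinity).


For each x in F_13, count y with y^2 = x^3 + 8 x + 9 mod 13:
  x = 0: RHS = 9, y in [3, 10]  -> 2 point(s)
  x = 4: RHS = 1, y in [1, 12]  -> 2 point(s)
  x = 6: RHS = 0, y in [0]  -> 1 point(s)
  x = 8: RHS = 0, y in [0]  -> 1 point(s)
  x = 9: RHS = 4, y in [2, 11]  -> 2 point(s)
  x = 10: RHS = 10, y in [6, 7]  -> 2 point(s)
  x = 12: RHS = 0, y in [0]  -> 1 point(s)
Affine points: 11. Add the point at infinity: total = 12.

#E(F_13) = 12


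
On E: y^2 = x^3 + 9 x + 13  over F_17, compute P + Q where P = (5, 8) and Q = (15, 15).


P != Q, so use the chord formula.
s = (y2 - y1) / (x2 - x1) = (7) / (10) mod 17 = 16
x3 = s^2 - x1 - x2 mod 17 = 16^2 - 5 - 15 = 15
y3 = s (x1 - x3) - y1 mod 17 = 16 * (5 - 15) - 8 = 2

P + Q = (15, 2)


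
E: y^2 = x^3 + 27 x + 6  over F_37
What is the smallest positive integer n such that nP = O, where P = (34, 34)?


Compute successive multiples of P until we hit O:
  1P = (34, 34)
  2P = (13, 36)
  3P = (1, 21)
  4P = (1, 16)
  5P = (13, 1)
  6P = (34, 3)
  7P = O

ord(P) = 7


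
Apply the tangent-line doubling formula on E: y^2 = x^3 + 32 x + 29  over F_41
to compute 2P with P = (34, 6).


Doubling: s = (3 x1^2 + a) / (2 y1)
s = (3*34^2 + 32) / (2*6) mod 41 = 32
x3 = s^2 - 2 x1 mod 41 = 32^2 - 2*34 = 13
y3 = s (x1 - x3) - y1 mod 41 = 32 * (34 - 13) - 6 = 10

2P = (13, 10)


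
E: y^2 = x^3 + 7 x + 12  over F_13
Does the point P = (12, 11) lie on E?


Check whether y^2 = x^3 + 7 x + 12 (mod 13) for (x, y) = (12, 11).
LHS: y^2 = 11^2 mod 13 = 4
RHS: x^3 + 7 x + 12 = 12^3 + 7*12 + 12 mod 13 = 4
LHS = RHS

Yes, on the curve


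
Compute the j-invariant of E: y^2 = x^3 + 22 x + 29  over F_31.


Delta = -16(4 a^3 + 27 b^2) mod 31 = 9
-1728 * (4 a)^3 = -1728 * (4*22)^3 mod 31 = 23
j = 23 * 9^(-1) mod 31 = 6

j = 6 (mod 31)


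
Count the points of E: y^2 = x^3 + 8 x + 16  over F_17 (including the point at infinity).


For each x in F_17, count y with y^2 = x^3 + 8 x + 16 mod 17:
  x = 0: RHS = 16, y in [4, 13]  -> 2 point(s)
  x = 1: RHS = 8, y in [5, 12]  -> 2 point(s)
  x = 3: RHS = 16, y in [4, 13]  -> 2 point(s)
  x = 6: RHS = 8, y in [5, 12]  -> 2 point(s)
  x = 9: RHS = 1, y in [1, 16]  -> 2 point(s)
  x = 10: RHS = 8, y in [5, 12]  -> 2 point(s)
  x = 12: RHS = 4, y in [2, 15]  -> 2 point(s)
  x = 14: RHS = 16, y in [4, 13]  -> 2 point(s)
  x = 15: RHS = 9, y in [3, 14]  -> 2 point(s)
Affine points: 18. Add the point at infinity: total = 19.

#E(F_17) = 19


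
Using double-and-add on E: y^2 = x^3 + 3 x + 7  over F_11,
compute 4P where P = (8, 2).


k = 4 = 100_2 (binary, LSB first: 001)
Double-and-add from P = (8, 2):
  bit 0 = 0: acc unchanged = O
  bit 1 = 0: acc unchanged = O
  bit 2 = 1: acc = O + (5, 9) = (5, 9)

4P = (5, 9)


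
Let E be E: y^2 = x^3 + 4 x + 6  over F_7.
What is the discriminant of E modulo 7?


4 a^3 + 27 b^2 = 4*4^3 + 27*6^2 = 256 + 972 = 1228
Delta = -16 * (1228) = -19648
Delta mod 7 = 1

Delta = 1 (mod 7)


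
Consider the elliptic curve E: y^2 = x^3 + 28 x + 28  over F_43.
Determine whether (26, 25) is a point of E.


Check whether y^2 = x^3 + 28 x + 28 (mod 43) for (x, y) = (26, 25).
LHS: y^2 = 25^2 mod 43 = 23
RHS: x^3 + 28 x + 28 = 26^3 + 28*26 + 28 mod 43 = 14
LHS != RHS

No, not on the curve


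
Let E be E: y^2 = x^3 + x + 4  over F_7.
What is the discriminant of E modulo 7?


4 a^3 + 27 b^2 = 4*1^3 + 27*4^2 = 4 + 432 = 436
Delta = -16 * (436) = -6976
Delta mod 7 = 3

Delta = 3 (mod 7)


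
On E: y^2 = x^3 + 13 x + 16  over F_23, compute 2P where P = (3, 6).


Doubling: s = (3 x1^2 + a) / (2 y1)
s = (3*3^2 + 13) / (2*6) mod 23 = 11
x3 = s^2 - 2 x1 mod 23 = 11^2 - 2*3 = 0
y3 = s (x1 - x3) - y1 mod 23 = 11 * (3 - 0) - 6 = 4

2P = (0, 4)


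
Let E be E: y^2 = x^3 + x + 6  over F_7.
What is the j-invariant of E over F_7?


Delta = -16(4 a^3 + 27 b^2) mod 7 = 1
-1728 * (4 a)^3 = -1728 * (4*1)^3 mod 7 = 1
j = 1 * 1^(-1) mod 7 = 1

j = 1 (mod 7)


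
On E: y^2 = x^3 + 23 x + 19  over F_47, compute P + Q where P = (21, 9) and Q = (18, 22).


P != Q, so use the chord formula.
s = (y2 - y1) / (x2 - x1) = (13) / (44) mod 47 = 27
x3 = s^2 - x1 - x2 mod 47 = 27^2 - 21 - 18 = 32
y3 = s (x1 - x3) - y1 mod 47 = 27 * (21 - 32) - 9 = 23

P + Q = (32, 23)


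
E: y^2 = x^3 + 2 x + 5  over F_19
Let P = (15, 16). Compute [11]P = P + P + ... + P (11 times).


k = 11 = 1011_2 (binary, LSB first: 1101)
Double-and-add from P = (15, 16):
  bit 0 = 1: acc = O + (15, 16) = (15, 16)
  bit 1 = 1: acc = (15, 16) + (12, 16) = (11, 3)
  bit 2 = 0: acc unchanged = (11, 3)
  bit 3 = 1: acc = (11, 3) + (4, 18) = (2, 13)

11P = (2, 13)


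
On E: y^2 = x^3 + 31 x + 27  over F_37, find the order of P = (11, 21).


Compute successive multiples of P until we hit O:
  1P = (11, 21)
  2P = (4, 20)
  3P = (19, 36)
  4P = (3, 31)
  5P = (13, 0)
  6P = (3, 6)
  7P = (19, 1)
  8P = (4, 17)
  ... (continuing to 10P)
  10P = O

ord(P) = 10


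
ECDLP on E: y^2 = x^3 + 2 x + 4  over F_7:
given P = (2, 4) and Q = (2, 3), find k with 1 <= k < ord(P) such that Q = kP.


Enumerate multiples of P until we hit Q = (2, 3):
  1P = (2, 4)
  2P = (3, 3)
  3P = (3, 4)
  4P = (2, 3)
Match found at i = 4.

k = 4


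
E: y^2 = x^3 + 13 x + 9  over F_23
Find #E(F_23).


For each x in F_23, count y with y^2 = x^3 + 13 x + 9 mod 23:
  x = 0: RHS = 9, y in [3, 20]  -> 2 point(s)
  x = 1: RHS = 0, y in [0]  -> 1 point(s)
  x = 3: RHS = 6, y in [11, 12]  -> 2 point(s)
  x = 6: RHS = 4, y in [2, 21]  -> 2 point(s)
  x = 7: RHS = 6, y in [11, 12]  -> 2 point(s)
  x = 8: RHS = 4, y in [2, 21]  -> 2 point(s)
  x = 9: RHS = 4, y in [2, 21]  -> 2 point(s)
  x = 10: RHS = 12, y in [9, 14]  -> 2 point(s)
  x = 13: RHS = 6, y in [11, 12]  -> 2 point(s)
  x = 16: RHS = 12, y in [9, 14]  -> 2 point(s)
  x = 18: RHS = 3, y in [7, 16]  -> 2 point(s)
  x = 19: RHS = 8, y in [10, 13]  -> 2 point(s)
  x = 20: RHS = 12, y in [9, 14]  -> 2 point(s)
  x = 22: RHS = 18, y in [8, 15]  -> 2 point(s)
Affine points: 27. Add the point at infinity: total = 28.

#E(F_23) = 28


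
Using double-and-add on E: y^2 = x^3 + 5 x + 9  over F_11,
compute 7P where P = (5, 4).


k = 7 = 111_2 (binary, LSB first: 111)
Double-and-add from P = (5, 4):
  bit 0 = 1: acc = O + (5, 4) = (5, 4)
  bit 1 = 1: acc = (5, 4) + (2, 4) = (4, 7)
  bit 2 = 1: acc = (4, 7) + (0, 3) = (8, 0)

7P = (8, 0)


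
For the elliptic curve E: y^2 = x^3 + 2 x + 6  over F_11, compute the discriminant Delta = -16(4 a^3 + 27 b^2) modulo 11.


4 a^3 + 27 b^2 = 4*2^3 + 27*6^2 = 32 + 972 = 1004
Delta = -16 * (1004) = -16064
Delta mod 11 = 7

Delta = 7 (mod 11)


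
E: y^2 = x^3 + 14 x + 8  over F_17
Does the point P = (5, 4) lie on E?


Check whether y^2 = x^3 + 14 x + 8 (mod 17) for (x, y) = (5, 4).
LHS: y^2 = 4^2 mod 17 = 16
RHS: x^3 + 14 x + 8 = 5^3 + 14*5 + 8 mod 17 = 16
LHS = RHS

Yes, on the curve


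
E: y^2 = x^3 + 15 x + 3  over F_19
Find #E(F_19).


For each x in F_19, count y with y^2 = x^3 + 15 x + 3 mod 19:
  x = 1: RHS = 0, y in [0]  -> 1 point(s)
  x = 6: RHS = 5, y in [9, 10]  -> 2 point(s)
  x = 11: RHS = 17, y in [6, 13]  -> 2 point(s)
  x = 12: RHS = 11, y in [7, 12]  -> 2 point(s)
  x = 13: RHS = 1, y in [1, 18]  -> 2 point(s)
  x = 16: RHS = 7, y in [8, 11]  -> 2 point(s)
  x = 18: RHS = 6, y in [5, 14]  -> 2 point(s)
Affine points: 13. Add the point at infinity: total = 14.

#E(F_19) = 14


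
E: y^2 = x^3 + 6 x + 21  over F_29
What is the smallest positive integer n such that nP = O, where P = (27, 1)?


Compute successive multiples of P until we hit O:
  1P = (27, 1)
  2P = (27, 28)
  3P = O

ord(P) = 3


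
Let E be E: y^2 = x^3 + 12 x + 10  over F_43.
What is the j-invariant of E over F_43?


Delta = -16(4 a^3 + 27 b^2) mod 43 = 19
-1728 * (4 a)^3 = -1728 * (4*12)^3 mod 43 = 32
j = 32 * 19^(-1) mod 43 = 13

j = 13 (mod 43)


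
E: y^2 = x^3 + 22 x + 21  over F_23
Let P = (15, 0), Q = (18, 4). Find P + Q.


P != Q, so use the chord formula.
s = (y2 - y1) / (x2 - x1) = (4) / (3) mod 23 = 9
x3 = s^2 - x1 - x2 mod 23 = 9^2 - 15 - 18 = 2
y3 = s (x1 - x3) - y1 mod 23 = 9 * (15 - 2) - 0 = 2

P + Q = (2, 2)


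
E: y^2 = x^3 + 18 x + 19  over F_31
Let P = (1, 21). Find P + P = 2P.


Doubling: s = (3 x1^2 + a) / (2 y1)
s = (3*1^2 + 18) / (2*21) mod 31 = 16
x3 = s^2 - 2 x1 mod 31 = 16^2 - 2*1 = 6
y3 = s (x1 - x3) - y1 mod 31 = 16 * (1 - 6) - 21 = 23

2P = (6, 23)


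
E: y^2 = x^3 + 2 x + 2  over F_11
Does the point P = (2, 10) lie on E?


Check whether y^2 = x^3 + 2 x + 2 (mod 11) for (x, y) = (2, 10).
LHS: y^2 = 10^2 mod 11 = 1
RHS: x^3 + 2 x + 2 = 2^3 + 2*2 + 2 mod 11 = 3
LHS != RHS

No, not on the curve


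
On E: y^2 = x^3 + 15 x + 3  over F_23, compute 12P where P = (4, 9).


k = 12 = 1100_2 (binary, LSB first: 0011)
Double-and-add from P = (4, 9):
  bit 0 = 0: acc unchanged = O
  bit 1 = 0: acc unchanged = O
  bit 2 = 1: acc = O + (9, 19) = (9, 19)
  bit 3 = 1: acc = (9, 19) + (0, 7) = (3, 12)

12P = (3, 12)


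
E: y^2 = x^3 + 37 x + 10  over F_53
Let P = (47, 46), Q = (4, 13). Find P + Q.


P != Q, so use the chord formula.
s = (y2 - y1) / (x2 - x1) = (20) / (10) mod 53 = 2
x3 = s^2 - x1 - x2 mod 53 = 2^2 - 47 - 4 = 6
y3 = s (x1 - x3) - y1 mod 53 = 2 * (47 - 6) - 46 = 36

P + Q = (6, 36)


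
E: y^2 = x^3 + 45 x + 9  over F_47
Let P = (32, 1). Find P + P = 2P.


Doubling: s = (3 x1^2 + a) / (2 y1)
s = (3*32^2 + 45) / (2*1) mod 47 = 31
x3 = s^2 - 2 x1 mod 47 = 31^2 - 2*32 = 4
y3 = s (x1 - x3) - y1 mod 47 = 31 * (32 - 4) - 1 = 21

2P = (4, 21)


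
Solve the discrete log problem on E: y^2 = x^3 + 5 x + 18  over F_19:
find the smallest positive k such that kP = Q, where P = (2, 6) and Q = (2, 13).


Enumerate multiples of P until we hit Q = (2, 13):
  1P = (2, 6)
  2P = (5, 4)
  3P = (4, 8)
  4P = (14, 1)
  5P = (7, 4)
  6P = (17, 0)
  7P = (7, 15)
  8P = (14, 18)
  9P = (4, 11)
  10P = (5, 15)
  11P = (2, 13)
Match found at i = 11.

k = 11


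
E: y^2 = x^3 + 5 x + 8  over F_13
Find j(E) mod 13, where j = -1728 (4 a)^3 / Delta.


Delta = -16(4 a^3 + 27 b^2) mod 13 = 11
-1728 * (4 a)^3 = -1728 * (4*5)^3 mod 13 = 5
j = 5 * 11^(-1) mod 13 = 4

j = 4 (mod 13)


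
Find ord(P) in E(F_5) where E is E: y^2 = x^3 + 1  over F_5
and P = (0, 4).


Compute successive multiples of P until we hit O:
  1P = (0, 4)
  2P = (0, 1)
  3P = O

ord(P) = 3


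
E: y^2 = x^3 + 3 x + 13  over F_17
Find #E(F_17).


For each x in F_17, count y with y^2 = x^3 + 3 x + 13 mod 17:
  x = 0: RHS = 13, y in [8, 9]  -> 2 point(s)
  x = 1: RHS = 0, y in [0]  -> 1 point(s)
  x = 3: RHS = 15, y in [7, 10]  -> 2 point(s)
  x = 4: RHS = 4, y in [2, 15]  -> 2 point(s)
  x = 5: RHS = 0, y in [0]  -> 1 point(s)
  x = 6: RHS = 9, y in [3, 14]  -> 2 point(s)
  x = 9: RHS = 4, y in [2, 15]  -> 2 point(s)
  x = 11: RHS = 0, y in [0]  -> 1 point(s)
  x = 12: RHS = 9, y in [3, 14]  -> 2 point(s)
  x = 15: RHS = 16, y in [4, 13]  -> 2 point(s)
  x = 16: RHS = 9, y in [3, 14]  -> 2 point(s)
Affine points: 19. Add the point at infinity: total = 20.

#E(F_17) = 20


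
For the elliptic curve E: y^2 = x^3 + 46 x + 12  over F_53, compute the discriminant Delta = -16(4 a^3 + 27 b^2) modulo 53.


4 a^3 + 27 b^2 = 4*46^3 + 27*12^2 = 389344 + 3888 = 393232
Delta = -16 * (393232) = -6291712
Delta mod 53 = 24

Delta = 24 (mod 53)


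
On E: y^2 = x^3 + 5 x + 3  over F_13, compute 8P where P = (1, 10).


k = 8 = 1000_2 (binary, LSB first: 0001)
Double-and-add from P = (1, 10):
  bit 0 = 0: acc unchanged = O
  bit 1 = 0: acc unchanged = O
  bit 2 = 0: acc unchanged = O
  bit 3 = 1: acc = O + (1, 3) = (1, 3)

8P = (1, 3)


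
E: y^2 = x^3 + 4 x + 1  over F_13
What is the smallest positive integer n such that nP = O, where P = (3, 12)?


Compute successive multiples of P until we hit O:
  1P = (3, 12)
  2P = (10, 12)
  3P = (0, 1)
  4P = (9, 5)
  5P = (2, 2)
  6P = (4, 4)
  7P = (5, 4)
  8P = (8, 8)
  ... (continuing to 19P)
  19P = O

ord(P) = 19


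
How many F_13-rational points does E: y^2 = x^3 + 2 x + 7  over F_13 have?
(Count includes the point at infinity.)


For each x in F_13, count y with y^2 = x^3 + 2 x + 7 mod 13:
  x = 1: RHS = 10, y in [6, 7]  -> 2 point(s)
  x = 3: RHS = 1, y in [1, 12]  -> 2 point(s)
  x = 4: RHS = 1, y in [1, 12]  -> 2 point(s)
  x = 5: RHS = 12, y in [5, 8]  -> 2 point(s)
  x = 6: RHS = 1, y in [1, 12]  -> 2 point(s)
  x = 7: RHS = 0, y in [0]  -> 1 point(s)
  x = 9: RHS = 0, y in [0]  -> 1 point(s)
  x = 10: RHS = 0, y in [0]  -> 1 point(s)
  x = 12: RHS = 4, y in [2, 11]  -> 2 point(s)
Affine points: 15. Add the point at infinity: total = 16.

#E(F_13) = 16


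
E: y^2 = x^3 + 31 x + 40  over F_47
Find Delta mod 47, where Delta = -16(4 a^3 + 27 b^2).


4 a^3 + 27 b^2 = 4*31^3 + 27*40^2 = 119164 + 43200 = 162364
Delta = -16 * (162364) = -2597824
Delta mod 47 = 7

Delta = 7 (mod 47)


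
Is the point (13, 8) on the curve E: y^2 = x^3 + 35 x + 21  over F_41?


Check whether y^2 = x^3 + 35 x + 21 (mod 41) for (x, y) = (13, 8).
LHS: y^2 = 8^2 mod 41 = 23
RHS: x^3 + 35 x + 21 = 13^3 + 35*13 + 21 mod 41 = 8
LHS != RHS

No, not on the curve


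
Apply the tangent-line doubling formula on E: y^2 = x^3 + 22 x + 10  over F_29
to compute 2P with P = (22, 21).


Doubling: s = (3 x1^2 + a) / (2 y1)
s = (3*22^2 + 22) / (2*21) mod 29 = 13
x3 = s^2 - 2 x1 mod 29 = 13^2 - 2*22 = 9
y3 = s (x1 - x3) - y1 mod 29 = 13 * (22 - 9) - 21 = 3

2P = (9, 3)


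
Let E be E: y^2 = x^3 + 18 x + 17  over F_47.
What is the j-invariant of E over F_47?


Delta = -16(4 a^3 + 27 b^2) mod 47 = 10
-1728 * (4 a)^3 = -1728 * (4*18)^3 mod 47 = 43
j = 43 * 10^(-1) mod 47 = 9

j = 9 (mod 47)


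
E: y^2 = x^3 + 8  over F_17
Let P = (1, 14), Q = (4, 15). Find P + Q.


P != Q, so use the chord formula.
s = (y2 - y1) / (x2 - x1) = (1) / (3) mod 17 = 6
x3 = s^2 - x1 - x2 mod 17 = 6^2 - 1 - 4 = 14
y3 = s (x1 - x3) - y1 mod 17 = 6 * (1 - 14) - 14 = 10

P + Q = (14, 10)


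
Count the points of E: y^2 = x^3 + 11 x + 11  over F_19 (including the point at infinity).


For each x in F_19, count y with y^2 = x^3 + 11 x + 11 mod 19:
  x = 0: RHS = 11, y in [7, 12]  -> 2 point(s)
  x = 1: RHS = 4, y in [2, 17]  -> 2 point(s)
  x = 4: RHS = 5, y in [9, 10]  -> 2 point(s)
  x = 5: RHS = 1, y in [1, 18]  -> 2 point(s)
  x = 10: RHS = 0, y in [0]  -> 1 point(s)
  x = 11: RHS = 0, y in [0]  -> 1 point(s)
  x = 12: RHS = 9, y in [3, 16]  -> 2 point(s)
  x = 15: RHS = 17, y in [6, 13]  -> 2 point(s)
  x = 17: RHS = 0, y in [0]  -> 1 point(s)
Affine points: 15. Add the point at infinity: total = 16.

#E(F_19) = 16


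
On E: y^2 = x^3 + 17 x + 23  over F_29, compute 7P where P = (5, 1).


k = 7 = 111_2 (binary, LSB first: 111)
Double-and-add from P = (5, 1):
  bit 0 = 1: acc = O + (5, 1) = (5, 1)
  bit 1 = 1: acc = (5, 1) + (18, 10) = (13, 18)
  bit 2 = 1: acc = (13, 18) + (6, 15) = (9, 21)

7P = (9, 21)


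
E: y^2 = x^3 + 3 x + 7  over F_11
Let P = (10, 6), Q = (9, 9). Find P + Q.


P != Q, so use the chord formula.
s = (y2 - y1) / (x2 - x1) = (3) / (10) mod 11 = 8
x3 = s^2 - x1 - x2 mod 11 = 8^2 - 10 - 9 = 1
y3 = s (x1 - x3) - y1 mod 11 = 8 * (10 - 1) - 6 = 0

P + Q = (1, 0)


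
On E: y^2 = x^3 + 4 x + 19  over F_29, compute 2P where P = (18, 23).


Doubling: s = (3 x1^2 + a) / (2 y1)
s = (3*18^2 + 4) / (2*23) mod 29 = 25
x3 = s^2 - 2 x1 mod 29 = 25^2 - 2*18 = 9
y3 = s (x1 - x3) - y1 mod 29 = 25 * (18 - 9) - 23 = 28

2P = (9, 28)


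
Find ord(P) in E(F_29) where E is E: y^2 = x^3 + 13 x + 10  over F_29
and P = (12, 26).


Compute successive multiples of P until we hit O:
  1P = (12, 26)
  2P = (11, 11)
  3P = (28, 24)
  4P = (23, 8)
  5P = (24, 20)
  6P = (15, 19)
  7P = (1, 16)
  8P = (7, 26)
  ... (continuing to 27P)
  27P = O

ord(P) = 27


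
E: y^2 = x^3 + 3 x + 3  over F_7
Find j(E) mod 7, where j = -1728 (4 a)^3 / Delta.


Delta = -16(4 a^3 + 27 b^2) mod 7 = 5
-1728 * (4 a)^3 = -1728 * (4*3)^3 mod 7 = 6
j = 6 * 5^(-1) mod 7 = 4

j = 4 (mod 7)


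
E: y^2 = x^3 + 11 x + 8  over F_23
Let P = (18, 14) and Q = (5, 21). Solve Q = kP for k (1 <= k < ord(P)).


Enumerate multiples of P until we hit Q = (5, 21):
  1P = (18, 14)
  2P = (5, 21)
Match found at i = 2.

k = 2


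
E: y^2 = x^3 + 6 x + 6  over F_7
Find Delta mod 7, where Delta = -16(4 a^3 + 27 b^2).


4 a^3 + 27 b^2 = 4*6^3 + 27*6^2 = 864 + 972 = 1836
Delta = -16 * (1836) = -29376
Delta mod 7 = 3

Delta = 3 (mod 7)


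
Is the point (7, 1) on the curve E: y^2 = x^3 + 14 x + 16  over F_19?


Check whether y^2 = x^3 + 14 x + 16 (mod 19) for (x, y) = (7, 1).
LHS: y^2 = 1^2 mod 19 = 1
RHS: x^3 + 14 x + 16 = 7^3 + 14*7 + 16 mod 19 = 1
LHS = RHS

Yes, on the curve


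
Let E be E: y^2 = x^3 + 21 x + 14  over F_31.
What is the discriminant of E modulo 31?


4 a^3 + 27 b^2 = 4*21^3 + 27*14^2 = 37044 + 5292 = 42336
Delta = -16 * (42336) = -677376
Delta mod 31 = 5

Delta = 5 (mod 31)


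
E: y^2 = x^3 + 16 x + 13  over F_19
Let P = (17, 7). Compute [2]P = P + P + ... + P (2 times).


k = 2 = 10_2 (binary, LSB first: 01)
Double-and-add from P = (17, 7):
  bit 0 = 0: acc unchanged = O
  bit 1 = 1: acc = O + (8, 11) = (8, 11)

2P = (8, 11)


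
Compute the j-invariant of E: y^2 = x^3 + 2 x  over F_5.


Delta = -16(4 a^3 + 27 b^2) mod 5 = 3
-1728 * (4 a)^3 = -1728 * (4*2)^3 mod 5 = 4
j = 4 * 3^(-1) mod 5 = 3

j = 3 (mod 5)


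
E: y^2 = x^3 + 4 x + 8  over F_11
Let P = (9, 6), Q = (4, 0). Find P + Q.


P != Q, so use the chord formula.
s = (y2 - y1) / (x2 - x1) = (5) / (6) mod 11 = 10
x3 = s^2 - x1 - x2 mod 11 = 10^2 - 9 - 4 = 10
y3 = s (x1 - x3) - y1 mod 11 = 10 * (9 - 10) - 6 = 6

P + Q = (10, 6)


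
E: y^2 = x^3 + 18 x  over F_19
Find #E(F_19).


For each x in F_19, count y with y^2 = x^3 + 18 x + 0 mod 19:
  x = 0: RHS = 0, y in [0]  -> 1 point(s)
  x = 1: RHS = 0, y in [0]  -> 1 point(s)
  x = 2: RHS = 6, y in [5, 14]  -> 2 point(s)
  x = 3: RHS = 5, y in [9, 10]  -> 2 point(s)
  x = 5: RHS = 6, y in [5, 14]  -> 2 point(s)
  x = 6: RHS = 1, y in [1, 18]  -> 2 point(s)
  x = 9: RHS = 17, y in [6, 13]  -> 2 point(s)
  x = 11: RHS = 9, y in [3, 16]  -> 2 point(s)
  x = 12: RHS = 6, y in [5, 14]  -> 2 point(s)
  x = 15: RHS = 16, y in [4, 15]  -> 2 point(s)
  x = 18: RHS = 0, y in [0]  -> 1 point(s)
Affine points: 19. Add the point at infinity: total = 20.

#E(F_19) = 20


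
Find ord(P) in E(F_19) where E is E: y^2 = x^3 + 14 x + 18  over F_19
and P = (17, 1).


Compute successive multiples of P until we hit O:
  1P = (17, 1)
  2P = (2, 4)
  3P = (16, 14)
  4P = (3, 7)
  5P = (5, 2)
  6P = (4, 9)
  7P = (4, 10)
  8P = (5, 17)
  ... (continuing to 13P)
  13P = O

ord(P) = 13


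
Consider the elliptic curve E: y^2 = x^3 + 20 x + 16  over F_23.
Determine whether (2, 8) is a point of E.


Check whether y^2 = x^3 + 20 x + 16 (mod 23) for (x, y) = (2, 8).
LHS: y^2 = 8^2 mod 23 = 18
RHS: x^3 + 20 x + 16 = 2^3 + 20*2 + 16 mod 23 = 18
LHS = RHS

Yes, on the curve


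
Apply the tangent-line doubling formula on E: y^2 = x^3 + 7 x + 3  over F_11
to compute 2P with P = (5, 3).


Doubling: s = (3 x1^2 + a) / (2 y1)
s = (3*5^2 + 7) / (2*3) mod 11 = 10
x3 = s^2 - 2 x1 mod 11 = 10^2 - 2*5 = 2
y3 = s (x1 - x3) - y1 mod 11 = 10 * (5 - 2) - 3 = 5

2P = (2, 5)


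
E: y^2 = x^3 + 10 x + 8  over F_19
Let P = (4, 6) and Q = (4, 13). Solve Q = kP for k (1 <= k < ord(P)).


Enumerate multiples of P until we hit Q = (4, 13):
  1P = (4, 6)
  2P = (18, 15)
  3P = (1, 0)
  4P = (18, 4)
  5P = (4, 13)
Match found at i = 5.

k = 5


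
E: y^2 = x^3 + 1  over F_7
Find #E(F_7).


For each x in F_7, count y with y^2 = x^3 + 0 x + 1 mod 7:
  x = 0: RHS = 1, y in [1, 6]  -> 2 point(s)
  x = 1: RHS = 2, y in [3, 4]  -> 2 point(s)
  x = 2: RHS = 2, y in [3, 4]  -> 2 point(s)
  x = 3: RHS = 0, y in [0]  -> 1 point(s)
  x = 4: RHS = 2, y in [3, 4]  -> 2 point(s)
  x = 5: RHS = 0, y in [0]  -> 1 point(s)
  x = 6: RHS = 0, y in [0]  -> 1 point(s)
Affine points: 11. Add the point at infinity: total = 12.

#E(F_7) = 12


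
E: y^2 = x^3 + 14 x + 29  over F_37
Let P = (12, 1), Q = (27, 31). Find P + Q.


P != Q, so use the chord formula.
s = (y2 - y1) / (x2 - x1) = (30) / (15) mod 37 = 2
x3 = s^2 - x1 - x2 mod 37 = 2^2 - 12 - 27 = 2
y3 = s (x1 - x3) - y1 mod 37 = 2 * (12 - 2) - 1 = 19

P + Q = (2, 19)


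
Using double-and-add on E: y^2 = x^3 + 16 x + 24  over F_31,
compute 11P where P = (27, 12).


k = 11 = 1011_2 (binary, LSB first: 1101)
Double-and-add from P = (27, 12):
  bit 0 = 1: acc = O + (27, 12) = (27, 12)
  bit 1 = 1: acc = (27, 12) + (22, 22) = (17, 30)
  bit 2 = 0: acc unchanged = (17, 30)
  bit 3 = 1: acc = (17, 30) + (26, 25) = (4, 11)

11P = (4, 11)


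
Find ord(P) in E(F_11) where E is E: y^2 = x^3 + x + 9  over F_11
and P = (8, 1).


Compute successive multiples of P until we hit O:
  1P = (8, 1)
  2P = (4, 0)
  3P = (8, 10)
  4P = O

ord(P) = 4


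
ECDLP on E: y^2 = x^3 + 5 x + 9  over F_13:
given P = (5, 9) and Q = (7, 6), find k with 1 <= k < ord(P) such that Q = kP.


Enumerate multiples of P until we hit Q = (7, 6):
  1P = (5, 9)
  2P = (12, 9)
  3P = (9, 4)
  4P = (3, 8)
  5P = (2, 12)
  6P = (7, 6)
Match found at i = 6.

k = 6


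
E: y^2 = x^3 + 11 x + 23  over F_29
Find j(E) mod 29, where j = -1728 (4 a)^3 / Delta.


Delta = -16(4 a^3 + 27 b^2) mod 29 = 10
-1728 * (4 a)^3 = -1728 * (4*11)^3 mod 29 = 16
j = 16 * 10^(-1) mod 29 = 19

j = 19 (mod 29)


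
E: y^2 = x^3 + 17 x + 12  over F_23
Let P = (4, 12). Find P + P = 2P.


Doubling: s = (3 x1^2 + a) / (2 y1)
s = (3*4^2 + 17) / (2*12) mod 23 = 19
x3 = s^2 - 2 x1 mod 23 = 19^2 - 2*4 = 8
y3 = s (x1 - x3) - y1 mod 23 = 19 * (4 - 8) - 12 = 4

2P = (8, 4)


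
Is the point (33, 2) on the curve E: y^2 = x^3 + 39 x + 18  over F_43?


Check whether y^2 = x^3 + 39 x + 18 (mod 43) for (x, y) = (33, 2).
LHS: y^2 = 2^2 mod 43 = 4
RHS: x^3 + 39 x + 18 = 33^3 + 39*33 + 18 mod 43 = 4
LHS = RHS

Yes, on the curve


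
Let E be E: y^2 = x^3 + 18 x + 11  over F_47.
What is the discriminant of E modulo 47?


4 a^3 + 27 b^2 = 4*18^3 + 27*11^2 = 23328 + 3267 = 26595
Delta = -16 * (26595) = -425520
Delta mod 47 = 18

Delta = 18 (mod 47)


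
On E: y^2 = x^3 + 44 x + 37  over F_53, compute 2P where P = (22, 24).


Doubling: s = (3 x1^2 + a) / (2 y1)
s = (3*22^2 + 44) / (2*24) mod 53 = 40
x3 = s^2 - 2 x1 mod 53 = 40^2 - 2*22 = 19
y3 = s (x1 - x3) - y1 mod 53 = 40 * (22 - 19) - 24 = 43

2P = (19, 43)


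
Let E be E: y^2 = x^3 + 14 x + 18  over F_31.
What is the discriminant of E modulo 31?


4 a^3 + 27 b^2 = 4*14^3 + 27*18^2 = 10976 + 8748 = 19724
Delta = -16 * (19724) = -315584
Delta mod 31 = 27

Delta = 27 (mod 31)


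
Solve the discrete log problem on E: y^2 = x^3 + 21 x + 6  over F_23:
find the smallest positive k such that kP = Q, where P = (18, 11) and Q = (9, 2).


Enumerate multiples of P until we hit Q = (9, 2):
  1P = (18, 11)
  2P = (3, 21)
  3P = (5, 11)
  4P = (0, 12)
  5P = (17, 3)
  6P = (6, 16)
  7P = (7, 17)
  8P = (4, 19)
  9P = (14, 13)
  10P = (20, 13)
  11P = (9, 21)
  12P = (12, 13)
  13P = (11, 2)
  14P = (21, 18)
  15P = (15, 19)
  16P = (15, 4)
  17P = (21, 5)
  18P = (11, 21)
  19P = (12, 10)
  20P = (9, 2)
Match found at i = 20.

k = 20


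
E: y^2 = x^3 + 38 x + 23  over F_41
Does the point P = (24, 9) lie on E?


Check whether y^2 = x^3 + 38 x + 23 (mod 41) for (x, y) = (24, 9).
LHS: y^2 = 9^2 mod 41 = 40
RHS: x^3 + 38 x + 23 = 24^3 + 38*24 + 23 mod 41 = 40
LHS = RHS

Yes, on the curve


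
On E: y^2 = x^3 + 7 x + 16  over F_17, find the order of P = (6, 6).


Compute successive multiples of P until we hit O:
  1P = (6, 6)
  2P = (7, 0)
  3P = (6, 11)
  4P = O

ord(P) = 4


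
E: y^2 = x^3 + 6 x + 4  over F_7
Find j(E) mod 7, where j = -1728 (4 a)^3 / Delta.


Delta = -16(4 a^3 + 27 b^2) mod 7 = 5
-1728 * (4 a)^3 = -1728 * (4*6)^3 mod 7 = 6
j = 6 * 5^(-1) mod 7 = 4

j = 4 (mod 7)


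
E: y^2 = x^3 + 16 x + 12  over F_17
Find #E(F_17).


For each x in F_17, count y with y^2 = x^3 + 16 x + 12 mod 17:
  x = 2: RHS = 1, y in [1, 16]  -> 2 point(s)
  x = 3: RHS = 2, y in [6, 11]  -> 2 point(s)
  x = 4: RHS = 4, y in [2, 15]  -> 2 point(s)
  x = 5: RHS = 13, y in [8, 9]  -> 2 point(s)
  x = 6: RHS = 1, y in [1, 16]  -> 2 point(s)
  x = 7: RHS = 8, y in [5, 12]  -> 2 point(s)
  x = 9: RHS = 1, y in [1, 16]  -> 2 point(s)
  x = 10: RHS = 16, y in [4, 13]  -> 2 point(s)
Affine points: 16. Add the point at infinity: total = 17.

#E(F_17) = 17
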